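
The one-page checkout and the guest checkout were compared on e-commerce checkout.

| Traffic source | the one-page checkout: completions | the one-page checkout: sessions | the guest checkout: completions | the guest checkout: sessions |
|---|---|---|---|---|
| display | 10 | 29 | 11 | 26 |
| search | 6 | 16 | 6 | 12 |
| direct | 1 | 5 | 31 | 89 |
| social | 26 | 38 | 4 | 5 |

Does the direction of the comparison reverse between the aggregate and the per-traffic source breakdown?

Yes

Display: the one-page checkout 10/29 = 34.5%, the guest checkout 11/26 = 42.3% → the guest checkout
Search: the one-page checkout 6/16 = 37.5%, the guest checkout 6/12 = 50.0% → the guest checkout
Direct: the one-page checkout 1/5 = 20.0%, the guest checkout 31/89 = 34.8% → the guest checkout
Social: the one-page checkout 26/38 = 68.4%, the guest checkout 4/5 = 80.0% → the guest checkout
Overall: the one-page checkout 43/88 = 48.9%, the guest checkout 52/132 = 39.4% → the one-page checkout
The guest checkout wins each traffic group but the one-page checkout wins overall — the comparison reverses. The guest checkout's sessions skew toward direct, which has a lower base rate.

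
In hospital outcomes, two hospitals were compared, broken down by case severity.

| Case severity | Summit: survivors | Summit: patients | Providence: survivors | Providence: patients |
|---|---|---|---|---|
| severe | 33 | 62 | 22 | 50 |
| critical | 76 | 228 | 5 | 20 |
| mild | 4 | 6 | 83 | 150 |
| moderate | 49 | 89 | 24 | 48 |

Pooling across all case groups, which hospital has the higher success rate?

Severe: Summit 33/62 = 53.2%, Providence 22/50 = 44.0% → Summit
Critical: Summit 76/228 = 33.3%, Providence 5/20 = 25.0% → Summit
Mild: Summit 4/6 = 66.7%, Providence 83/150 = 55.3% → Summit
Moderate: Summit 49/89 = 55.1%, Providence 24/48 = 50.0% → Summit
Overall: Summit 162/385 = 42.1%, Providence 134/268 = 50.0% → Providence
(Summit wins every case group but Providence wins overall — Summit's patients skew toward the low-rate critical group.)

Providence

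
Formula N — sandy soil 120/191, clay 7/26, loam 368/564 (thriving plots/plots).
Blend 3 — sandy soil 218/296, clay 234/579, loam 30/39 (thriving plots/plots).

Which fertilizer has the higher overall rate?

Sandy soil: Formula N 120/191 = 62.8%, Blend 3 218/296 = 73.6% → Blend 3
Clay: Formula N 7/26 = 26.9%, Blend 3 234/579 = 40.4% → Blend 3
Loam: Formula N 368/564 = 65.2%, Blend 3 30/39 = 76.9% → Blend 3
Overall: Formula N 495/781 = 63.4%, Blend 3 482/914 = 52.7% → Formula N
(Blend 3 wins every soil group but Formula N wins overall — Blend 3's plots skew toward the low-rate clay group.)

Formula N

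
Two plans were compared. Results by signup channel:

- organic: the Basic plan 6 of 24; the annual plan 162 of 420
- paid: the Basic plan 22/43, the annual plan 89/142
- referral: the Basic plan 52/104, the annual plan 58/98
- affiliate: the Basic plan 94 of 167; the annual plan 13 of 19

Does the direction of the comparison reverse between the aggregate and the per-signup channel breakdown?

Organic: the Basic plan 6/24 = 25.0%, the annual plan 162/420 = 38.6% → the annual plan
Paid: the Basic plan 22/43 = 51.2%, the annual plan 89/142 = 62.7% → the annual plan
Referral: the Basic plan 52/104 = 50.0%, the annual plan 58/98 = 59.2% → the annual plan
Affiliate: the Basic plan 94/167 = 56.3%, the annual plan 13/19 = 68.4% → the annual plan
Overall: the Basic plan 174/338 = 51.5%, the annual plan 322/679 = 47.4% → the Basic plan
The annual plan wins each signup group but the Basic plan wins overall — the comparison reverses. The annual plan's customers skew toward organic, which has a lower base rate.

Yes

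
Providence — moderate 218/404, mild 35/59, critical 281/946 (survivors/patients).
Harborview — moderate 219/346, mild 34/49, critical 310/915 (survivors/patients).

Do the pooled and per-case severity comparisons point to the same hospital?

Moderate: Providence 218/404 = 54.0%, Harborview 219/346 = 63.3% → Harborview
Mild: Providence 35/59 = 59.3%, Harborview 34/49 = 69.4% → Harborview
Critical: Providence 281/946 = 29.7%, Harborview 310/915 = 33.9% → Harborview
Overall: Providence 534/1409 = 37.9%, Harborview 563/1310 = 43.0% → Harborview
Harborview wins overall and in every case group — no reversal.

Yes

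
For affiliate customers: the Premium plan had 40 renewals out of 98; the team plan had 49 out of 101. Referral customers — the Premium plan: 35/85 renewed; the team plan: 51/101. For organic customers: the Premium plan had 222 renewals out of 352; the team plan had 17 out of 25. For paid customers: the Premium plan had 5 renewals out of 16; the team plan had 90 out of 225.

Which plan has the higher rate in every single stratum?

Affiliate: the Premium plan 40/98 = 40.8%, the team plan 49/101 = 48.5% → the team plan
Referral: the Premium plan 35/85 = 41.2%, the team plan 51/101 = 50.5% → the team plan
Organic: the Premium plan 222/352 = 63.1%, the team plan 17/25 = 68.0% → the team plan
Paid: the Premium plan 5/16 = 31.2%, the team plan 90/225 = 40.0% → the team plan
The team plan has the higher rate in all 4 groups.

the team plan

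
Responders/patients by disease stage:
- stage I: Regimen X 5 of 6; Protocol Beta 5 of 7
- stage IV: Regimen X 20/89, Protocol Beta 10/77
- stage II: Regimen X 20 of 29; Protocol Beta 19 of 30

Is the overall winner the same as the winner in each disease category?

Stage I: Regimen X 5/6 = 83.3%, Protocol Beta 5/7 = 71.4% → Regimen X
Stage IV: Regimen X 20/89 = 22.5%, Protocol Beta 10/77 = 13.0% → Regimen X
Stage II: Regimen X 20/29 = 69.0%, Protocol Beta 19/30 = 63.3% → Regimen X
Overall: Regimen X 45/124 = 36.3%, Protocol Beta 34/114 = 29.8% → Regimen X
Regimen X wins overall and in every disease group — no reversal.

Yes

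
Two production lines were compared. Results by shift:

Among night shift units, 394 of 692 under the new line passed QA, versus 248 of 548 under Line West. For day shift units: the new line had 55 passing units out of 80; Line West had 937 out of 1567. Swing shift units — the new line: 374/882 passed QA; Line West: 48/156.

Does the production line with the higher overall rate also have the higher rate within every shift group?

Night shift: the new line 394/692 = 56.9%, Line West 248/548 = 45.3% → the new line
Day shift: the new line 55/80 = 68.8%, Line West 937/1567 = 59.8% → the new line
Swing shift: the new line 374/882 = 42.4%, Line West 48/156 = 30.8% → the new line
Overall: the new line 823/1654 = 49.8%, Line West 1233/2271 = 54.3% → Line West
The new line wins each shift group but Line West wins overall — the comparison reverses. The new line's units skew toward swing shift, which has a lower base rate.

No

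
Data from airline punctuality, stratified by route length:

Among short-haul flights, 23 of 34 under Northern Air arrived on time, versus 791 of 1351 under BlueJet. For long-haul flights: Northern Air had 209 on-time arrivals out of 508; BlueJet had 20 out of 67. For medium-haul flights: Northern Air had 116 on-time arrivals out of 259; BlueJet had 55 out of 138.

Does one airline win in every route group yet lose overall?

Yes

Short-haul: Northern Air 23/34 = 67.6%, BlueJet 791/1351 = 58.5% → Northern Air
Long-haul: Northern Air 209/508 = 41.1%, BlueJet 20/67 = 29.9% → Northern Air
Medium-haul: Northern Air 116/259 = 44.8%, BlueJet 55/138 = 39.9% → Northern Air
Overall: Northern Air 348/801 = 43.4%, BlueJet 866/1556 = 55.7% → BlueJet
Northern Air wins each route group but BlueJet wins overall — the comparison reverses. Northern Air's flights skew toward long-haul, which has a lower base rate.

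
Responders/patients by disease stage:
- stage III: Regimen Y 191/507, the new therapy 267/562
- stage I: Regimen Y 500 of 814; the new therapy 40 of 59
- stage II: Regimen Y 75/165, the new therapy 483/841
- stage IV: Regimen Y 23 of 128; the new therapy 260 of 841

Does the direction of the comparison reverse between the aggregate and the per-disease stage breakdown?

Yes

Stage III: Regimen Y 191/507 = 37.7%, the new therapy 267/562 = 47.5% → the new therapy
Stage I: Regimen Y 500/814 = 61.4%, the new therapy 40/59 = 67.8% → the new therapy
Stage II: Regimen Y 75/165 = 45.5%, the new therapy 483/841 = 57.4% → the new therapy
Stage IV: Regimen Y 23/128 = 18.0%, the new therapy 260/841 = 30.9% → the new therapy
Overall: Regimen Y 789/1614 = 48.9%, the new therapy 1050/2303 = 45.6% → Regimen Y
The new therapy wins each disease group but Regimen Y wins overall — the comparison reverses. The new therapy's patients skew toward stage IV, which has a lower base rate.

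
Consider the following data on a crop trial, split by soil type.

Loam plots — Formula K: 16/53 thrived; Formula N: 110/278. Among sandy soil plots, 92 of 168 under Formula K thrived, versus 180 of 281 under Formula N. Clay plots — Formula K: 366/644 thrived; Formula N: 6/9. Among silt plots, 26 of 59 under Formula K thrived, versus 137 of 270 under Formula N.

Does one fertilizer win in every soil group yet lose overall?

Loam: Formula K 16/53 = 30.2%, Formula N 110/278 = 39.6% → Formula N
Sandy soil: Formula K 92/168 = 54.8%, Formula N 180/281 = 64.1% → Formula N
Clay: Formula K 366/644 = 56.8%, Formula N 6/9 = 66.7% → Formula N
Silt: Formula K 26/59 = 44.1%, Formula N 137/270 = 50.7% → Formula N
Overall: Formula K 500/924 = 54.1%, Formula N 433/838 = 51.7% → Formula K
Formula N wins each soil group but Formula K wins overall — the comparison reverses. Formula N's plots skew toward loam, which has a lower base rate.

Yes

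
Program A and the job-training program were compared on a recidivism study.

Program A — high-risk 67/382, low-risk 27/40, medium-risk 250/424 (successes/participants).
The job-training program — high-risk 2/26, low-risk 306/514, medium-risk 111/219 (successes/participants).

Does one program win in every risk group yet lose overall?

High-risk: Program A 67/382 = 17.5%, the job-training program 2/26 = 7.7% → Program A
Low-risk: Program A 27/40 = 67.5%, the job-training program 306/514 = 59.5% → Program A
Medium-risk: Program A 250/424 = 59.0%, the job-training program 111/219 = 50.7% → Program A
Overall: Program A 344/846 = 40.7%, the job-training program 419/759 = 55.2% → the job-training program
Program A wins each risk group but the job-training program wins overall — the comparison reverses. Program A's participants skew toward high-risk, which has a lower base rate.

Yes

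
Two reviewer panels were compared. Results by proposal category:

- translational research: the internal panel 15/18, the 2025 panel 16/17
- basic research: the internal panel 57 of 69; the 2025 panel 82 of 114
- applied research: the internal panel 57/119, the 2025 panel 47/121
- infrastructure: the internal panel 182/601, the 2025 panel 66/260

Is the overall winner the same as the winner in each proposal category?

Translational research: the internal panel 15/18 = 83.3%, the 2025 panel 16/17 = 94.1% → the 2025 panel
Basic research: the internal panel 57/69 = 82.6%, the 2025 panel 82/114 = 71.9% → the internal panel
Applied research: the internal panel 57/119 = 47.9%, the 2025 panel 47/121 = 38.8% → the internal panel
Infrastructure: the internal panel 182/601 = 30.3%, the 2025 panel 66/260 = 25.4% → the internal panel
Overall: the internal panel 311/807 = 38.5%, the 2025 panel 211/512 = 41.2% → the 2025 panel
Neither sweeps: the internal panel wins 3 of 4 groups, the 2025 panel wins 1. The 2025 panel wins overall but not every group — no Simpson reversal.

No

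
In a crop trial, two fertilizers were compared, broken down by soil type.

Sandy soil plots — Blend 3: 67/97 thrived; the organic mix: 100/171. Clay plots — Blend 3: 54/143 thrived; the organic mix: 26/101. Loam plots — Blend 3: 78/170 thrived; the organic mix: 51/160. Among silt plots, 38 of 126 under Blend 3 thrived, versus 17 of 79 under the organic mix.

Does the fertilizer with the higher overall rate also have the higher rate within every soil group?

Sandy soil: Blend 3 67/97 = 69.1%, the organic mix 100/171 = 58.5% → Blend 3
Clay: Blend 3 54/143 = 37.8%, the organic mix 26/101 = 25.7% → Blend 3
Loam: Blend 3 78/170 = 45.9%, the organic mix 51/160 = 31.9% → Blend 3
Silt: Blend 3 38/126 = 30.2%, the organic mix 17/79 = 21.5% → Blend 3
Overall: Blend 3 237/536 = 44.2%, the organic mix 194/511 = 38.0% → Blend 3
Blend 3 wins overall and in every soil group — no reversal.

Yes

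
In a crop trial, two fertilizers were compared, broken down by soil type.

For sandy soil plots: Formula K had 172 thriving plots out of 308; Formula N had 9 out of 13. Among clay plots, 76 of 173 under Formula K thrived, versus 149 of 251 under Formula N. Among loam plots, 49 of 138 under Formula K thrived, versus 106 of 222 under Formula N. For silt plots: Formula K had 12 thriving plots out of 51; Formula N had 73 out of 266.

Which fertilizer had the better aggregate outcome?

Sandy soil: Formula K 172/308 = 55.8%, Formula N 9/13 = 69.2% → Formula N
Clay: Formula K 76/173 = 43.9%, Formula N 149/251 = 59.4% → Formula N
Loam: Formula K 49/138 = 35.5%, Formula N 106/222 = 47.7% → Formula N
Silt: Formula K 12/51 = 23.5%, Formula N 73/266 = 27.4% → Formula N
Overall: Formula K 309/670 = 46.1%, Formula N 337/752 = 44.8% → Formula K
(Formula N wins every soil group but Formula K wins overall — Formula N's plots skew toward the low-rate silt group.)

Formula K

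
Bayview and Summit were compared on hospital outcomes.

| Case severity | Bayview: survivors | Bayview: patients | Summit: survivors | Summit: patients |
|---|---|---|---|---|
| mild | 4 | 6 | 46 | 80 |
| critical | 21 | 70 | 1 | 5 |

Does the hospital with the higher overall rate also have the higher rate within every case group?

No

Mild: Bayview 4/6 = 66.7%, Summit 46/80 = 57.5% → Bayview
Critical: Bayview 21/70 = 30.0%, Summit 1/5 = 20.0% → Bayview
Overall: Bayview 25/76 = 32.9%, Summit 47/85 = 55.3% → Summit
Bayview wins each case group but Summit wins overall — the comparison reverses. Bayview's patients skew toward critical, which has a lower base rate.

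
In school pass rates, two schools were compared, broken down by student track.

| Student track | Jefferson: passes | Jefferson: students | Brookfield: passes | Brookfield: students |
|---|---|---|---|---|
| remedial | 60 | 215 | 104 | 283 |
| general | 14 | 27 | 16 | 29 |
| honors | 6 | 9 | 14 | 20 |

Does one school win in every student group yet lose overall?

Remedial: Jefferson 60/215 = 27.9%, Brookfield 104/283 = 36.7% → Brookfield
General: Jefferson 14/27 = 51.9%, Brookfield 16/29 = 55.2% → Brookfield
Honors: Jefferson 6/9 = 66.7%, Brookfield 14/20 = 70.0% → Brookfield
Overall: Jefferson 80/251 = 31.9%, Brookfield 134/332 = 40.4% → Brookfield
Brookfield wins overall and in every student group — no reversal.

No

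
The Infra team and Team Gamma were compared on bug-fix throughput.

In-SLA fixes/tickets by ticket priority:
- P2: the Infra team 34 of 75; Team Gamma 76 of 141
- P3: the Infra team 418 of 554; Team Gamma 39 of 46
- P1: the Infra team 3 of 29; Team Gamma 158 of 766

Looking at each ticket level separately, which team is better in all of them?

P2: the Infra team 34/75 = 45.3%, Team Gamma 76/141 = 53.9% → Team Gamma
P3: the Infra team 418/554 = 75.5%, Team Gamma 39/46 = 84.8% → Team Gamma
P1: the Infra team 3/29 = 10.3%, Team Gamma 158/766 = 20.6% → Team Gamma
Team Gamma has the higher rate in all 3 groups.

Team Gamma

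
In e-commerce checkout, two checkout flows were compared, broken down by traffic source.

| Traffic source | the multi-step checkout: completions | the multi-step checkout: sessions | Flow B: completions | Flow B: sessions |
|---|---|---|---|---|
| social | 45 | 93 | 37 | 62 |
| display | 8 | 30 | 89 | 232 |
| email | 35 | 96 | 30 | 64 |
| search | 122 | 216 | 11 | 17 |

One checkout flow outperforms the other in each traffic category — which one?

Social: the multi-step checkout 45/93 = 48.4%, Flow B 37/62 = 59.7% → Flow B
Display: the multi-step checkout 8/30 = 26.7%, Flow B 89/232 = 38.4% → Flow B
Email: the multi-step checkout 35/96 = 36.5%, Flow B 30/64 = 46.9% → Flow B
Search: the multi-step checkout 122/216 = 56.5%, Flow B 11/17 = 64.7% → Flow B
Flow B has the higher rate in all 4 groups.

Flow B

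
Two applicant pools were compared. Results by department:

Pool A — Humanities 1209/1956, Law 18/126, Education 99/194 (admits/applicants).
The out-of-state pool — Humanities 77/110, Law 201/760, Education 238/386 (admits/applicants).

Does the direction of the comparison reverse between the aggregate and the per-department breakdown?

Yes

Humanities: Pool A 1209/1956 = 61.8%, the out-of-state pool 77/110 = 70.0% → the out-of-state pool
Law: Pool A 18/126 = 14.3%, the out-of-state pool 201/760 = 26.4% → the out-of-state pool
Education: Pool A 99/194 = 51.0%, the out-of-state pool 238/386 = 61.7% → the out-of-state pool
Overall: Pool A 1326/2276 = 58.3%, the out-of-state pool 516/1256 = 41.1% → Pool A
The out-of-state pool wins each department group but Pool A wins overall — the comparison reverses. The out-of-state pool's applicants skew toward Law, which has a lower base rate.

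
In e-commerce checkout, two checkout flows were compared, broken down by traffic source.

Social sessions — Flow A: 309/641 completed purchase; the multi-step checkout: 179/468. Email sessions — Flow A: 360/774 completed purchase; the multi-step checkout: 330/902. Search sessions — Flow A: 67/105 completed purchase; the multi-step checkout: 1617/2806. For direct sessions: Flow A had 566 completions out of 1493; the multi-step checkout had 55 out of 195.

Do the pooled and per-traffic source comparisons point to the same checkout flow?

No

Social: Flow A 309/641 = 48.2%, the multi-step checkout 179/468 = 38.2% → Flow A
Email: Flow A 360/774 = 46.5%, the multi-step checkout 330/902 = 36.6% → Flow A
Search: Flow A 67/105 = 63.8%, the multi-step checkout 1617/2806 = 57.6% → Flow A
Direct: Flow A 566/1493 = 37.9%, the multi-step checkout 55/195 = 28.2% → Flow A
Overall: Flow A 1302/3013 = 43.2%, the multi-step checkout 2181/4371 = 49.9% → the multi-step checkout
Flow A wins each traffic group but the multi-step checkout wins overall — the comparison reverses. Flow A's sessions skew toward direct, which has a lower base rate.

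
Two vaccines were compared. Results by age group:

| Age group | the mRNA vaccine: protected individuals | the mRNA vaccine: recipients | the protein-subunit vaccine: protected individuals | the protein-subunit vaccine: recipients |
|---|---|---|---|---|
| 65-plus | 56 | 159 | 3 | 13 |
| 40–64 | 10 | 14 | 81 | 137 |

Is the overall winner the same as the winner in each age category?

No

65-plus: the mRNA vaccine 56/159 = 35.2%, the protein-subunit vaccine 3/13 = 23.1% → the mRNA vaccine
40–64: the mRNA vaccine 10/14 = 71.4%, the protein-subunit vaccine 81/137 = 59.1% → the mRNA vaccine
Overall: the mRNA vaccine 66/173 = 38.2%, the protein-subunit vaccine 84/150 = 56.0% → the protein-subunit vaccine
The mRNA vaccine wins each age group but the protein-subunit vaccine wins overall — the comparison reverses. The mRNA vaccine's recipients skew toward 65-plus, which has a lower base rate.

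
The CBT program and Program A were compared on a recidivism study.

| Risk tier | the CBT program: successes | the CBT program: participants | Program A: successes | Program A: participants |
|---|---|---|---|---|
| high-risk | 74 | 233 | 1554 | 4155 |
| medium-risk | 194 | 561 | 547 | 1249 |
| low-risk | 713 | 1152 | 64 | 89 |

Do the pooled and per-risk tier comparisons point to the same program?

No

High-risk: the CBT program 74/233 = 31.8%, Program A 1554/4155 = 37.4% → Program A
Medium-risk: the CBT program 194/561 = 34.6%, Program A 547/1249 = 43.8% → Program A
Low-risk: the CBT program 713/1152 = 61.9%, Program A 64/89 = 71.9% → Program A
Overall: the CBT program 981/1946 = 50.4%, Program A 2165/5493 = 39.4% → the CBT program
Program A wins each risk group but the CBT program wins overall — the comparison reverses. Program A's participants skew toward high-risk, which has a lower base rate.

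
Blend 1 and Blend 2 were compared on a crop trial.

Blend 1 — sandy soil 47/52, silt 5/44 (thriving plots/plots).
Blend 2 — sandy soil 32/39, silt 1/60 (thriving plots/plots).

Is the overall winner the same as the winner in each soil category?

Yes

Sandy soil: Blend 1 47/52 = 90.4%, Blend 2 32/39 = 82.1% → Blend 1
Silt: Blend 1 5/44 = 11.4%, Blend 2 1/60 = 1.7% → Blend 1
Overall: Blend 1 52/96 = 54.2%, Blend 2 33/99 = 33.3% → Blend 1
Blend 1 wins overall and in every soil group — no reversal.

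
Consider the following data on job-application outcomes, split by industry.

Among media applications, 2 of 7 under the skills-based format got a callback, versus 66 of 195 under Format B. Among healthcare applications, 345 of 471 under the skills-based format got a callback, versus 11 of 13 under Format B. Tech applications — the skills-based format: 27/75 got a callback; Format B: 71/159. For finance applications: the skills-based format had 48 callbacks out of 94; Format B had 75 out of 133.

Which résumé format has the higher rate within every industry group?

Format B

Media: the skills-based format 2/7 = 28.6%, Format B 66/195 = 33.8% → Format B
Healthcare: the skills-based format 345/471 = 73.2%, Format B 11/13 = 84.6% → Format B
Tech: the skills-based format 27/75 = 36.0%, Format B 71/159 = 44.7% → Format B
Finance: the skills-based format 48/94 = 51.1%, Format B 75/133 = 56.4% → Format B
Format B has the higher rate in all 4 groups.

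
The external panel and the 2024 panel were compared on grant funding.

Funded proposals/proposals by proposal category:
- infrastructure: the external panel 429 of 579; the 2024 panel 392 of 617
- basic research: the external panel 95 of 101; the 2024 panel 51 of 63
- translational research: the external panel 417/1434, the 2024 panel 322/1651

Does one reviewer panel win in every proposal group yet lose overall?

Infrastructure: the external panel 429/579 = 74.1%, the 2024 panel 392/617 = 63.5% → the external panel
Basic research: the external panel 95/101 = 94.1%, the 2024 panel 51/63 = 81.0% → the external panel
Translational research: the external panel 417/1434 = 29.1%, the 2024 panel 322/1651 = 19.5% → the external panel
Overall: the external panel 941/2114 = 44.5%, the 2024 panel 765/2331 = 32.8% → the external panel
The external panel wins overall and in every proposal group — no reversal.

No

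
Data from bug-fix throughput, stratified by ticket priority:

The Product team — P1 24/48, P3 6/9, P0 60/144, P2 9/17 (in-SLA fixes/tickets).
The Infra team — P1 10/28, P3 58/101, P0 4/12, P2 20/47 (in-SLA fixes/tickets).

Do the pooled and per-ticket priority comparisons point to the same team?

No

P1: the Product team 24/48 = 50.0%, the Infra team 10/28 = 35.7% → the Product team
P3: the Product team 6/9 = 66.7%, the Infra team 58/101 = 57.4% → the Product team
P0: the Product team 60/144 = 41.7%, the Infra team 4/12 = 33.3% → the Product team
P2: the Product team 9/17 = 52.9%, the Infra team 20/47 = 42.6% → the Product team
Overall: the Product team 99/218 = 45.4%, the Infra team 92/188 = 48.9% → the Infra team
The Product team wins each ticket group but the Infra team wins overall — the comparison reverses. The Product team's tickets skew toward P0, which has a lower base rate.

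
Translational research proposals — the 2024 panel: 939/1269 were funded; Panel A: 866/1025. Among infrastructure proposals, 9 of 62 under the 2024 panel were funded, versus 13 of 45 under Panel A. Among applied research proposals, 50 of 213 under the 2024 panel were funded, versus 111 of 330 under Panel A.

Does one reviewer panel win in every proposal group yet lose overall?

Translational research: the 2024 panel 939/1269 = 74.0%, Panel A 866/1025 = 84.5% → Panel A
Infrastructure: the 2024 panel 9/62 = 14.5%, Panel A 13/45 = 28.9% → Panel A
Applied research: the 2024 panel 50/213 = 23.5%, Panel A 111/330 = 33.6% → Panel A
Overall: the 2024 panel 998/1544 = 64.6%, Panel A 990/1400 = 70.7% → Panel A
Panel A wins overall and in every proposal group — no reversal.

No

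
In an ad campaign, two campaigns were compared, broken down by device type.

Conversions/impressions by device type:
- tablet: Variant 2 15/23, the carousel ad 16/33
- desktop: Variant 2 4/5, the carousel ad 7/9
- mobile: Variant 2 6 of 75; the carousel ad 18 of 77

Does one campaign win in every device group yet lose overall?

Tablet: Variant 2 15/23 = 65.2%, the carousel ad 16/33 = 48.5% → Variant 2
Desktop: Variant 2 4/5 = 80.0%, the carousel ad 7/9 = 77.8% → Variant 2
Mobile: Variant 2 6/75 = 8.0%, the carousel ad 18/77 = 23.4% → the carousel ad
Overall: Variant 2 25/103 = 24.3%, the carousel ad 41/119 = 34.5% → the carousel ad
Neither sweeps: Variant 2 wins 2 of 3 groups, the carousel ad wins 1. The carousel ad wins overall but not every group — no Simpson reversal.

No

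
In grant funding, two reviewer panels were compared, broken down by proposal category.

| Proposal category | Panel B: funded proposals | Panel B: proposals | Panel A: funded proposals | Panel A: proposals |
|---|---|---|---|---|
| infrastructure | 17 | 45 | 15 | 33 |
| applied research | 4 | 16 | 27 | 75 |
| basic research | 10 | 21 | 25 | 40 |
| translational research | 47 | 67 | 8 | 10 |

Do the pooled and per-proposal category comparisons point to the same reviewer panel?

Infrastructure: Panel B 17/45 = 37.8%, Panel A 15/33 = 45.5% → Panel A
Applied research: Panel B 4/16 = 25.0%, Panel A 27/75 = 36.0% → Panel A
Basic research: Panel B 10/21 = 47.6%, Panel A 25/40 = 62.5% → Panel A
Translational research: Panel B 47/67 = 70.1%, Panel A 8/10 = 80.0% → Panel A
Overall: Panel B 78/149 = 52.3%, Panel A 75/158 = 47.5% → Panel B
Panel A wins each proposal group but Panel B wins overall — the comparison reverses. Panel A's proposals skew toward applied research, which has a lower base rate.

No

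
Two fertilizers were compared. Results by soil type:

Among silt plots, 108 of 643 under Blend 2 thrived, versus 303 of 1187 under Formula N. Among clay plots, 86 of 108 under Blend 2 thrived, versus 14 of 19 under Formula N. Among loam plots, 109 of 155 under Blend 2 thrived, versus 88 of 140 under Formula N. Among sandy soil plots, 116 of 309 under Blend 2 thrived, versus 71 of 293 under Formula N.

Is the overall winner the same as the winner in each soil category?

Silt: Blend 2 108/643 = 16.8%, Formula N 303/1187 = 25.5% → Formula N
Clay: Blend 2 86/108 = 79.6%, Formula N 14/19 = 73.7% → Blend 2
Loam: Blend 2 109/155 = 70.3%, Formula N 88/140 = 62.9% → Blend 2
Sandy soil: Blend 2 116/309 = 37.5%, Formula N 71/293 = 24.2% → Blend 2
Overall: Blend 2 419/1215 = 34.5%, Formula N 476/1639 = 29.0% → Blend 2
Neither sweeps: Blend 2 wins 3 of 4 groups, Formula N wins 1. Blend 2 wins overall but not every group — no Simpson reversal.

No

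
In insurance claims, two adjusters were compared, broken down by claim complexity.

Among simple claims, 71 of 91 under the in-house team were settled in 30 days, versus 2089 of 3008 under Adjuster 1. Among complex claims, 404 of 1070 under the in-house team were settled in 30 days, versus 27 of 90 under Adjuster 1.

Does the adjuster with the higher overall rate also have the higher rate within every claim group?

No

Simple: the in-house team 71/91 = 78.0%, Adjuster 1 2089/3008 = 69.4% → the in-house team
Complex: the in-house team 404/1070 = 37.8%, Adjuster 1 27/90 = 30.0% → the in-house team
Overall: the in-house team 475/1161 = 40.9%, Adjuster 1 2116/3098 = 68.3% → Adjuster 1
The in-house team wins each claim group but Adjuster 1 wins overall — the comparison reverses. The in-house team's claims skew toward complex, which has a lower base rate.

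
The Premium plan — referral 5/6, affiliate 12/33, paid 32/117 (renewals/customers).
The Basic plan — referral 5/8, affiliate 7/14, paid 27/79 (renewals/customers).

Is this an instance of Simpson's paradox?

No

Referral: the Premium plan 5/6 = 83.3%, the Basic plan 5/8 = 62.5% → the Premium plan
Affiliate: the Premium plan 12/33 = 36.4%, the Basic plan 7/14 = 50.0% → the Basic plan
Paid: the Premium plan 32/117 = 27.4%, the Basic plan 27/79 = 34.2% → the Basic plan
Overall: the Premium plan 49/156 = 31.4%, the Basic plan 39/101 = 38.6% → the Basic plan
Neither sweeps: the Premium plan wins 1 of 3 groups, the Basic plan wins 2. The Basic plan wins overall but not every group — no Simpson reversal.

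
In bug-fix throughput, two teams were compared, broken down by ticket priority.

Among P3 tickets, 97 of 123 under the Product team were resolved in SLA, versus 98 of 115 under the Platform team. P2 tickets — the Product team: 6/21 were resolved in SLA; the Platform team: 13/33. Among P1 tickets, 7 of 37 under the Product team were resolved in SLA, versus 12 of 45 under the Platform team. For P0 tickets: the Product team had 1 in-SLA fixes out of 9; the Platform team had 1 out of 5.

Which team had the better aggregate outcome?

the Platform team

P3: the Product team 97/123 = 78.9%, the Platform team 98/115 = 85.2% → the Platform team
P2: the Product team 6/21 = 28.6%, the Platform team 13/33 = 39.4% → the Platform team
P1: the Product team 7/37 = 18.9%, the Platform team 12/45 = 26.7% → the Platform team
P0: the Product team 1/9 = 11.1%, the Platform team 1/5 = 20.0% → the Platform team
Overall: the Product team 111/190 = 58.4%, the Platform team 124/198 = 62.6% → the Platform team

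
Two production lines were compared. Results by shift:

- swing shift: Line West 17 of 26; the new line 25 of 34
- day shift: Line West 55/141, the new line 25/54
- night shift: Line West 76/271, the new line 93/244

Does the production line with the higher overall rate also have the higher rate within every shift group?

Swing shift: Line West 17/26 = 65.4%, the new line 25/34 = 73.5% → the new line
Day shift: Line West 55/141 = 39.0%, the new line 25/54 = 46.3% → the new line
Night shift: Line West 76/271 = 28.0%, the new line 93/244 = 38.1% → the new line
Overall: Line West 148/438 = 33.8%, the new line 143/332 = 43.1% → the new line
The new line wins overall and in every shift group — no reversal.

Yes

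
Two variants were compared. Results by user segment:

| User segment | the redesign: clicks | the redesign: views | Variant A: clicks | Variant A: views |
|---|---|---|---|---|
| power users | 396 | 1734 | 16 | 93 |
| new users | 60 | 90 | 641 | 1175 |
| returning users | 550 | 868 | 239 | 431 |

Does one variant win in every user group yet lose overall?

Power users: the redesign 396/1734 = 22.8%, Variant A 16/93 = 17.2% → the redesign
New users: the redesign 60/90 = 66.7%, Variant A 641/1175 = 54.6% → the redesign
Returning users: the redesign 550/868 = 63.4%, Variant A 239/431 = 55.5% → the redesign
Overall: the redesign 1006/2692 = 37.4%, Variant A 896/1699 = 52.7% → Variant A
The redesign wins each user group but Variant A wins overall — the comparison reverses. The redesign's views skew toward power users, which has a lower base rate.

Yes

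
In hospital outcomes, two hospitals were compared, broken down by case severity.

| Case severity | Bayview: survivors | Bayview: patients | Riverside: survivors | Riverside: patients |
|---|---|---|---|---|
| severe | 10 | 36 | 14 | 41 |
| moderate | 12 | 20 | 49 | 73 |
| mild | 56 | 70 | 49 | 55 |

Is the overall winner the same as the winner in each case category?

Yes

Severe: Bayview 10/36 = 27.8%, Riverside 14/41 = 34.1% → Riverside
Moderate: Bayview 12/20 = 60.0%, Riverside 49/73 = 67.1% → Riverside
Mild: Bayview 56/70 = 80.0%, Riverside 49/55 = 89.1% → Riverside
Overall: Bayview 78/126 = 61.9%, Riverside 112/169 = 66.3% → Riverside
Riverside wins overall and in every case group — no reversal.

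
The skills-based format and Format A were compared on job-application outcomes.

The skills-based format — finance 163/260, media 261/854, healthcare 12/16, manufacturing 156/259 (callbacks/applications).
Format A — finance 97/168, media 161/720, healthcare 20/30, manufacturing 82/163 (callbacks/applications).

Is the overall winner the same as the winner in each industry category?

Finance: the skills-based format 163/260 = 62.7%, Format A 97/168 = 57.7% → the skills-based format
Media: the skills-based format 261/854 = 30.6%, Format A 161/720 = 22.4% → the skills-based format
Healthcare: the skills-based format 12/16 = 75.0%, Format A 20/30 = 66.7% → the skills-based format
Manufacturing: the skills-based format 156/259 = 60.2%, Format A 82/163 = 50.3% → the skills-based format
Overall: the skills-based format 592/1389 = 42.6%, Format A 360/1081 = 33.3% → the skills-based format
The skills-based format wins overall and in every industry group — no reversal.

Yes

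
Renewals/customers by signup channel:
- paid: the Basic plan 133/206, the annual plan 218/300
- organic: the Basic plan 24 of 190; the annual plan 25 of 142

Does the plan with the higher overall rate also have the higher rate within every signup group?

Paid: the Basic plan 133/206 = 64.6%, the annual plan 218/300 = 72.7% → the annual plan
Organic: the Basic plan 24/190 = 12.6%, the annual plan 25/142 = 17.6% → the annual plan
Overall: the Basic plan 157/396 = 39.6%, the annual plan 243/442 = 55.0% → the annual plan
The annual plan wins overall and in every signup group — no reversal.

Yes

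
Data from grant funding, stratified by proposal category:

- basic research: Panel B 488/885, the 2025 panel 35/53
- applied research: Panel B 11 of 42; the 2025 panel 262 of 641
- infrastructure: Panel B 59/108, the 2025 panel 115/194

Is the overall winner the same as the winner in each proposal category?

Basic research: Panel B 488/885 = 55.1%, the 2025 panel 35/53 = 66.0% → the 2025 panel
Applied research: Panel B 11/42 = 26.2%, the 2025 panel 262/641 = 40.9% → the 2025 panel
Infrastructure: Panel B 59/108 = 54.6%, the 2025 panel 115/194 = 59.3% → the 2025 panel
Overall: Panel B 558/1035 = 53.9%, the 2025 panel 412/888 = 46.4% → Panel B
The 2025 panel wins each proposal group but Panel B wins overall — the comparison reverses. The 2025 panel's proposals skew toward applied research, which has a lower base rate.

No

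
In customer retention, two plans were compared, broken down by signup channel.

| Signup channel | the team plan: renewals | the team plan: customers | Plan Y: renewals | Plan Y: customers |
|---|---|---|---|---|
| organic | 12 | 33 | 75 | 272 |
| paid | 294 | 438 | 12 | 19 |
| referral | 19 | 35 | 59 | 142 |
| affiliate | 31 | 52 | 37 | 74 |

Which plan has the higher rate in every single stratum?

the team plan

Organic: the team plan 12/33 = 36.4%, Plan Y 75/272 = 27.6% → the team plan
Paid: the team plan 294/438 = 67.1%, Plan Y 12/19 = 63.2% → the team plan
Referral: the team plan 19/35 = 54.3%, Plan Y 59/142 = 41.5% → the team plan
Affiliate: the team plan 31/52 = 59.6%, Plan Y 37/74 = 50.0% → the team plan
The team plan has the higher rate in all 4 groups.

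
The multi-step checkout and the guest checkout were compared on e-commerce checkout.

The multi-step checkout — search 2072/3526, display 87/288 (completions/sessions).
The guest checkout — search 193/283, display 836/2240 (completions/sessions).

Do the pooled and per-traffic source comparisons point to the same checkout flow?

No

Search: the multi-step checkout 2072/3526 = 58.8%, the guest checkout 193/283 = 68.2% → the guest checkout
Display: the multi-step checkout 87/288 = 30.2%, the guest checkout 836/2240 = 37.3% → the guest checkout
Overall: the multi-step checkout 2159/3814 = 56.6%, the guest checkout 1029/2523 = 40.8% → the multi-step checkout
The guest checkout wins each traffic group but the multi-step checkout wins overall — the comparison reverses. The guest checkout's sessions skew toward display, which has a lower base rate.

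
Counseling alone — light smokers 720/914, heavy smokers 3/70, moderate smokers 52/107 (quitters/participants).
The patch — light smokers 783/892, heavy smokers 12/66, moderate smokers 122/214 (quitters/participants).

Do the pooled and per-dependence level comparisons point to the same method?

Light smokers: counseling alone 720/914 = 78.8%, the patch 783/892 = 87.8% → the patch
Heavy smokers: counseling alone 3/70 = 4.3%, the patch 12/66 = 18.2% → the patch
Moderate smokers: counseling alone 52/107 = 48.6%, the patch 122/214 = 57.0% → the patch
Overall: counseling alone 775/1091 = 71.0%, the patch 917/1172 = 78.2% → the patch
The patch wins overall and in every dependence group — no reversal.

Yes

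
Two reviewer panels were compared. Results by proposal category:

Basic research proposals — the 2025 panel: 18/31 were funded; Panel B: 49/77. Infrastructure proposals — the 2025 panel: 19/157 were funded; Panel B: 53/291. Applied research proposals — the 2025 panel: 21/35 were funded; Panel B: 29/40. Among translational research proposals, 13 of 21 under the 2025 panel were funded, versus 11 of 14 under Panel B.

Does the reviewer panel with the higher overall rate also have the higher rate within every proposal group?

Basic research: the 2025 panel 18/31 = 58.1%, Panel B 49/77 = 63.6% → Panel B
Infrastructure: the 2025 panel 19/157 = 12.1%, Panel B 53/291 = 18.2% → Panel B
Applied research: the 2025 panel 21/35 = 60.0%, Panel B 29/40 = 72.5% → Panel B
Translational research: the 2025 panel 13/21 = 61.9%, Panel B 11/14 = 78.6% → Panel B
Overall: the 2025 panel 71/244 = 29.1%, Panel B 142/422 = 33.6% → Panel B
Panel B wins overall and in every proposal group — no reversal.

Yes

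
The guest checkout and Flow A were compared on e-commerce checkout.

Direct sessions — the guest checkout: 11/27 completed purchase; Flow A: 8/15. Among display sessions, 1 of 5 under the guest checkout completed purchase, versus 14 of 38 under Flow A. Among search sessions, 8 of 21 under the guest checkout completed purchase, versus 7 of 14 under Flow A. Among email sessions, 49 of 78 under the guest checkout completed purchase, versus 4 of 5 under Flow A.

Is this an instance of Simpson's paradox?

Yes

Direct: the guest checkout 11/27 = 40.7%, Flow A 8/15 = 53.3% → Flow A
Display: the guest checkout 1/5 = 20.0%, Flow A 14/38 = 36.8% → Flow A
Search: the guest checkout 8/21 = 38.1%, Flow A 7/14 = 50.0% → Flow A
Email: the guest checkout 49/78 = 62.8%, Flow A 4/5 = 80.0% → Flow A
Overall: the guest checkout 69/131 = 52.7%, Flow A 33/72 = 45.8% → the guest checkout
Flow A wins each traffic group but the guest checkout wins overall — the comparison reverses. Flow A's sessions skew toward display, which has a lower base rate.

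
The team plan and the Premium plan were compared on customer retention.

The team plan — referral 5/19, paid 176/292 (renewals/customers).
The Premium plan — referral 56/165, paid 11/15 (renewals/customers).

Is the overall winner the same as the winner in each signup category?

No

Referral: the team plan 5/19 = 26.3%, the Premium plan 56/165 = 33.9% → the Premium plan
Paid: the team plan 176/292 = 60.3%, the Premium plan 11/15 = 73.3% → the Premium plan
Overall: the team plan 181/311 = 58.2%, the Premium plan 67/180 = 37.2% → the team plan
The Premium plan wins each signup group but the team plan wins overall — the comparison reverses. The Premium plan's customers skew toward referral, which has a lower base rate.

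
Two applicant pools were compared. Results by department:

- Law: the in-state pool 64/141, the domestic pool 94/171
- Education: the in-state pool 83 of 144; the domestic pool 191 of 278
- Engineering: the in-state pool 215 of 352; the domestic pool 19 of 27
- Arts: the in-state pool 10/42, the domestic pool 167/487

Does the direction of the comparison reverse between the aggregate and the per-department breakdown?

Yes

Law: the in-state pool 64/141 = 45.4%, the domestic pool 94/171 = 55.0% → the domestic pool
Education: the in-state pool 83/144 = 57.6%, the domestic pool 191/278 = 68.7% → the domestic pool
Engineering: the in-state pool 215/352 = 61.1%, the domestic pool 19/27 = 70.4% → the domestic pool
Arts: the in-state pool 10/42 = 23.8%, the domestic pool 167/487 = 34.3% → the domestic pool
Overall: the in-state pool 372/679 = 54.8%, the domestic pool 471/963 = 48.9% → the in-state pool
The domestic pool wins each department group but the in-state pool wins overall — the comparison reverses. The domestic pool's applicants skew toward Arts, which has a lower base rate.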